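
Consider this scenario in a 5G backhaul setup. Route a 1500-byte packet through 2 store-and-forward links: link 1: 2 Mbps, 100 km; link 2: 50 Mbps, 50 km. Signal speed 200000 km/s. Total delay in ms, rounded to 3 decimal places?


Packet = 1500 bytes = 12000 bits. Store-and-forward: sum (t_trans + t_prop) per link.
Link 1: t_trans = 12000/(2*10^6) s = 6.0000 ms; t_prop = 100/200000 s = 0.5000 ms; subtotal = 6.5000 ms
Link 2: t_trans = 12000/(50*10^6) s = 0.2400 ms; t_prop = 50/200000 s = 0.2500 ms; subtotal = 0.4900 ms
End-to-end = 6.5000 + 0.4900 = 6.9900 ms -> 6.990 ms (3 dp)

6.990


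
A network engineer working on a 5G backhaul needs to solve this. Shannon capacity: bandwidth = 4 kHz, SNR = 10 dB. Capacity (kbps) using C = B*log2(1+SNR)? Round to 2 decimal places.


Given: B = 4 kHz, SNR = 10 dB
SNR linear = 10^(10/10) = 10
1 + SNR = 11
log2(11) = 3.4594316186
C = 4 * 1000 * 3.4594316186 = 13837.7265 bps
C = 13.837726 kbps -> 13.84 kbps (2 dp)

13.84


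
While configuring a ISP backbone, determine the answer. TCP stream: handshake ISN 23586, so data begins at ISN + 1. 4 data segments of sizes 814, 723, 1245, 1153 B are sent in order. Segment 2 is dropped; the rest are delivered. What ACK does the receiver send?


SYN uses sequence number 23586; first data byte = ISN + 1 = 23587.
Segment 1: SEQ = 23587, len = 814 B, covers [23587, 24400]
Segment 2: SEQ = 24401, len = 723 B, covers [24401, 25123] [LOST]
Segment 3: SEQ = 25124, len = 1245 B, covers [25124, 26368]
Segment 4: SEQ = 26369, len = 1153 B, covers [26369, 27521]
In-order data received: bytes [23587, 24400] (segments 1..1).
Segment 2 missing -> gap begins at byte 24401; later segments buffered out of order.
Cumulative ACK = next expected in-order byte = 23587 + 814 = 24401

24401


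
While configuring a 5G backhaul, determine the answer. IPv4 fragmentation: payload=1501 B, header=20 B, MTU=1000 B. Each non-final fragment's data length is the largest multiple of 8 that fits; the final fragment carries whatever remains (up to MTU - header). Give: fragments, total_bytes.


Max data per non-final fragment = floor((MTU - header)/8)*8 = floor((1000 - 20)/8)*8 = floor(980/8)*8 = 976 B
Final fragment needs no 8-byte alignment: it can carry up to MTU - header = 980 B
Non-final fragments needed = ceil((payload - 980) / 976) = ceil(521/976) = ceil(0.5338) = 1
Number of fragments = 1 + 1 = 2
Fragment sizes (data): 1 * 976 B + 525 B (last, 525 <= 980 OK)
Total bytes sent = payload + n_frags * header = 1501 + 2*20 = 1501 + 40 = 1541 B

2, 1541


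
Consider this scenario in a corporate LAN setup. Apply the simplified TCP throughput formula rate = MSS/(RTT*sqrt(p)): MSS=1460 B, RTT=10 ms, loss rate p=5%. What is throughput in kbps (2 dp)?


Given: MSS = 1460 bytes, RTT = 10 ms, loss = 5%
RTT in seconds = 10 / 1000 = 0.01
Loss rate = 5% = 0.05
sqrt(loss) = sqrt(0.05) = 0.223606797750
Throughput (bytes/s) = 1460 / (0.01 * 0.223606797750) = 652931.8494
Throughput (kbps) = 652931.8494 * 8 / 1000 = 5223.454795 -> 5223.45 kbps (2 dp)

5223.45


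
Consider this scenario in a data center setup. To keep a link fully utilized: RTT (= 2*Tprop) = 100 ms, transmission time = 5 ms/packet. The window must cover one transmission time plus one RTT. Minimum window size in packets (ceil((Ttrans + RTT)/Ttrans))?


Given: Ttrans = 5 ms, RTT = 100 ms (= 2 * Tprop, Tprop = 50 ms)
Time until first ACK returns = Ttrans + RTT = 5 + 100 = 105 ms
Need W * Ttrans >= Ttrans + RTT  ->  W >= (Ttrans + RTT) / Ttrans
(Ttrans + RTT) / Ttrans = 105 / 5 = 21
W_min = ceil(21) = 21

21


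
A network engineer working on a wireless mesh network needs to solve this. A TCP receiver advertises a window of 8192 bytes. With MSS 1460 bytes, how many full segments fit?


Given: RWND = 8192 bytes, MSS = 1460 bytes
Full segments = floor(RWND / MSS)
Full segments = floor(8192 / 1460)
Full segments = floor(5.611) = 5

5


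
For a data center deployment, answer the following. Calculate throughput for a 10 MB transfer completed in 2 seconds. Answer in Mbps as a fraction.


Given: file = 10 MB, time = 2 s
File in Mb = 10 * 8 = 80 Mb
Throughput = 80 / 2 Mbps
Throughput = 40 Mbps

40


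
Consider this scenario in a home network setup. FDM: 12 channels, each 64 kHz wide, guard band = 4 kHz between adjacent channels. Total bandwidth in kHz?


Given: 12 channels, 64 kHz each, guard = 4 kHz
Channel bandwidth = 12 * 64 = 768 kHz
Guard bands = 11 gaps * 4 kHz = 44 kHz
Total = 768 + 44 = 812 kHz

812


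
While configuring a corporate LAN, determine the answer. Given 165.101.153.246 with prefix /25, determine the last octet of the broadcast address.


Given: IP = 165.101.153.246, prefix = /25
Host bits = 32 - 25 = 7
Network last octet = 246 AND mask = 128
Host part size = 2^7 - 1 = 127
Broadcast last octet = 128 OR 127 = 255

255


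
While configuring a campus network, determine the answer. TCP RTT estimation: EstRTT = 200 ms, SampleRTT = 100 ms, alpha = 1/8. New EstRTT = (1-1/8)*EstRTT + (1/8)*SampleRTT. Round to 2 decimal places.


Given: EstRTT = 200 ms, SampleRTT = 100 ms, alpha = 1/8
New EstRTT = (1 - alpha) * EstRTT + alpha * SampleRTT
(7/8) * 200 = 175
(1/8) * 100 = 12.5
New EstRTT = 175 + 12.5 = 187.5 ms -> 187.50 ms (2 dp)

187.50


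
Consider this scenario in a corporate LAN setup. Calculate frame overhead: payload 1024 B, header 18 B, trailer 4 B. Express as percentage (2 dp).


Given: payload = 1024 B, header = 18 B, trailer = 4 B
Overhead bytes = header + trailer = 18 + 4 = 22
Total frame = payload + overhead = 1024 + 22 = 1046
Overhead % = 22 / 1046 * 100 = 2.1033% -> 2.10% (2 dp)

2.10


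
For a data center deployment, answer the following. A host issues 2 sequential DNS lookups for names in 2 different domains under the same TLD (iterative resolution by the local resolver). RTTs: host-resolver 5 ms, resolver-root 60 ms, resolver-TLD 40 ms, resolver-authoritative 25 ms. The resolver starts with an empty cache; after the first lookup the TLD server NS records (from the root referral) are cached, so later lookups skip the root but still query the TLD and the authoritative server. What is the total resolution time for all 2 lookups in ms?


Lookup 1 (cold cache): local + root + TLD + auth = 5 + 60 + 40 + 25 = 130 ms
Lookups 2..2 (TLD NS cached -> skip root; new domain -> still ask TLD and auth): local + TLD + auth = 5 + 40 + 25 = 70 ms each
Remaining 1 lookups: 1 * 70 = 70 ms
Total = 130 + 70 = 200 ms

200


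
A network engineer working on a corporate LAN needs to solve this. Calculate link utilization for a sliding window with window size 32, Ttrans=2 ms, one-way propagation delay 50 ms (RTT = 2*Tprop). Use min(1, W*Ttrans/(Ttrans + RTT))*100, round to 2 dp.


Given: W = 32, Ttrans = 2 ms, RTT = 100 ms (= 2 * Tprop, Tprop = 50 ms)
Cycle time = Ttrans + RTT = 2 + 100 = 102 ms (first packet sent until its ACK returns)
W * Ttrans = 32 * 2 = 64 ms of sending per cycle
W * Ttrans / (Ttrans + RTT) = 64 / 102 = 0.627451
U = min(1, 0.627451) = 0.627451
U% = 62.75%

62.75


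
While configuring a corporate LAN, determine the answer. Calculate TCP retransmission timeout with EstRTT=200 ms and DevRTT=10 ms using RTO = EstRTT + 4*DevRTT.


Given: EstRTT = 200 ms, DevRTT = 10 ms
Timeout = EstRTT + 4 * DevRTT
4 * DevRTT = 4 * 10 = 40
Timeout = 200 + 40 = 240 ms

240


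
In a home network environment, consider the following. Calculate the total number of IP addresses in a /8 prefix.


Given: CIDR prefix /8
Host bits = 32 - 8 = 24
Total addresses = 2^24 = 16777216

16777216


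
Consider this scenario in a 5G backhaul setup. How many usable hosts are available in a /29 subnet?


Given: subnet mask /29
Host bits = 32 - 29 = 3
Total addresses = 2^3 = 8
Usable hosts = 8 - 2 (network + broadcast) = 6

6


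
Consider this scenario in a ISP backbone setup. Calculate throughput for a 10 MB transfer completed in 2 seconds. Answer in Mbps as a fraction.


Given: file = 10 MB, time = 2 s
File in Mb = 10 * 8 = 80 Mb
Throughput = 80 / 2 Mbps
Throughput = 40 Mbps

40


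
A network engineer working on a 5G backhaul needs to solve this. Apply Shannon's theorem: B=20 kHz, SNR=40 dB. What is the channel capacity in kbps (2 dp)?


Given: B = 20 kHz, SNR = 40 dB
SNR linear = 10^(40/10) = 10000
1 + SNR = 10001
log2(10001) = 13.2878566418
C = 20 * 1000 * 13.2878566418 = 265757.1328 bps
C = 265.757133 kbps -> 265.76 kbps (2 dp)

265.76


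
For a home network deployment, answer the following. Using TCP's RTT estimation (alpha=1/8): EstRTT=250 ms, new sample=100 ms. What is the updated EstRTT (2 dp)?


Given: EstRTT = 250 ms, SampleRTT = 100 ms, alpha = 1/8
New EstRTT = (1 - alpha) * EstRTT + alpha * SampleRTT
(7/8) * 250 = 218.75
(1/8) * 100 = 12.5
New EstRTT = 218.75 + 12.5 = 231.25 ms -> 231.25 ms (2 dp)

231.25


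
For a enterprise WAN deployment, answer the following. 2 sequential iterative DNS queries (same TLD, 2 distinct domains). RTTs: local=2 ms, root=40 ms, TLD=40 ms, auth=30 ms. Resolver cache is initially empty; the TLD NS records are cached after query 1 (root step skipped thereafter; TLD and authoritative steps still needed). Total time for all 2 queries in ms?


Lookup 1 (cold cache): local + root + TLD + auth = 2 + 40 + 40 + 30 = 112 ms
Lookups 2..2 (TLD NS cached -> skip root; new domain -> still ask TLD and auth): local + TLD + auth = 2 + 40 + 30 = 72 ms each
Remaining 1 lookups: 1 * 72 = 72 ms
Total = 112 + 72 = 184 ms

184


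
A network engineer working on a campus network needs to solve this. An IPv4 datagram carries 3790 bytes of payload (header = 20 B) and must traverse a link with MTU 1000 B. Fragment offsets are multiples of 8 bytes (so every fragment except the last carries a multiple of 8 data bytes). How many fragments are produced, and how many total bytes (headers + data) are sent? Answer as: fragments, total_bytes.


Max data per non-final fragment = floor((MTU - header)/8)*8 = floor((1000 - 20)/8)*8 = floor(980/8)*8 = 976 B
Final fragment needs no 8-byte alignment: it can carry up to MTU - header = 980 B
Non-final fragments needed = ceil((payload - 980) / 976) = ceil(2810/976) = ceil(2.8791) = 3
Number of fragments = 3 + 1 = 4
Fragment sizes (data): 3 * 976 B + 862 B (last, 862 <= 980 OK)
Total bytes sent = payload + n_frags * header = 3790 + 4*20 = 3790 + 80 = 3870 B

4, 3870


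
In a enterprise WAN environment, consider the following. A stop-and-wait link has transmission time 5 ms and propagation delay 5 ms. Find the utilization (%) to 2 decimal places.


Given: Ttrans = 5 ms, Tprop = 5 ms
RTT = 2 * Tprop = 2 * 5 = 10 ms
U = Ttrans / (Ttrans + RTT)
U = 5 / (5 + 10)
U = 5 / 15 = 0.333333
U% = 33.33%

33.33


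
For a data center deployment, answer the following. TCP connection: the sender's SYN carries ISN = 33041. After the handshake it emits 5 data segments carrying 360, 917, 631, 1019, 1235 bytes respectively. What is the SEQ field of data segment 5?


The SYN occupies sequence number ISN = 33041, so the first data byte is ISN + 1 = 33042.
SEQ of data segment i = (ISN + 1) + sum of payload sizes of segments 1..i-1.
Segment 1: SEQ = 33042, payload = 360 bytes
Segment 2: SEQ = 33402, payload = 917 bytes
Segment 3: SEQ = 34319, payload = 631 bytes
Segment 4: SEQ = 34950, payload = 1019 bytes
Segment 5: SEQ = 35969, payload = 1235 bytes
SEQ of segment 5 = 33042 + 360 + 917 + 631 + 1019 = 35969

35969


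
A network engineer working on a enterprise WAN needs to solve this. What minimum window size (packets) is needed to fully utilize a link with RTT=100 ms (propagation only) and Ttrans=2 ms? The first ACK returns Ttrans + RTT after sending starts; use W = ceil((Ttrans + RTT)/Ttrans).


Given: Ttrans = 2 ms, RTT = 100 ms (= 2 * Tprop, Tprop = 50 ms)
Time until first ACK returns = Ttrans + RTT = 2 + 100 = 102 ms
Need W * Ttrans >= Ttrans + RTT  ->  W >= (Ttrans + RTT) / Ttrans
(Ttrans + RTT) / Ttrans = 102 / 2 = 51
W_min = ceil(51) = 51

51


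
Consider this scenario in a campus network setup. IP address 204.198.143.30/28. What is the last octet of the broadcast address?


Given: IP = 204.198.143.30, prefix = /28
Host bits = 32 - 28 = 4
Network last octet = 30 AND mask = 16
Host part size = 2^4 - 1 = 15
Broadcast last octet = 16 OR 15 = 31

31


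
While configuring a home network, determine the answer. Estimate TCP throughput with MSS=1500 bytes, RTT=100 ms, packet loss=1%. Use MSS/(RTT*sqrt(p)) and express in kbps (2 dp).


Given: MSS = 1500 bytes, RTT = 100 ms, loss = 1%
RTT in seconds = 100 / 1000 = 0.1
Loss rate = 1% = 0.01
sqrt(loss) = sqrt(0.01) = 0.1
Throughput (bytes/s) = 1500 / (0.1 * 0.1) = 150000.0000
Throughput (kbps) = 150000.0000 * 8 / 1000 = 1200.000000 -> 1200.00 kbps (2 dp)

1200.00


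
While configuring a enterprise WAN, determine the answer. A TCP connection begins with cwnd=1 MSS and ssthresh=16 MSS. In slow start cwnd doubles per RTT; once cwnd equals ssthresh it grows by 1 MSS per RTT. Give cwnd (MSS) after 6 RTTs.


RTT 0: cwnd = 1 MSS (initial)
RTT 1: cwnd = 2 MSS (slow start, doubled)
RTT 2: cwnd = 4 MSS (slow start, doubled)
RTT 3: cwnd = 8 MSS (slow start, doubled)
RTT 4: cwnd = 16 MSS (slow start, doubled)
RTT 5: cwnd = 17 MSS (congestion avoidance, +1)
RTT 6: cwnd = 18 MSS (congestion avoidance, +1)

18


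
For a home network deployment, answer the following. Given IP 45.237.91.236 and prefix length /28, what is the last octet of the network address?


Given: IP = 45.237.91.236, prefix = /28
Subnet mask = 255.255.255.240
Last octet of IP: 236
Last octet of mask: 240
Network last octet = 236 AND 240 = 224

224


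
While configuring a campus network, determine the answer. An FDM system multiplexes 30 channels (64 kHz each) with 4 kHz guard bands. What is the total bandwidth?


Given: 30 channels, 64 kHz each, guard = 4 kHz
Channel bandwidth = 30 * 64 = 1920 kHz
Guard bands = 29 gaps * 4 kHz = 116 kHz
Total = 1920 + 116 = 2036 kHz

2036


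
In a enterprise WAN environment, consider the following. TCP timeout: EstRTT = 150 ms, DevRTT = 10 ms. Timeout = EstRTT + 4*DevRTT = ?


Given: EstRTT = 150 ms, DevRTT = 10 ms
Timeout = EstRTT + 4 * DevRTT
4 * DevRTT = 4 * 10 = 40
Timeout = 150 + 40 = 190 ms

190


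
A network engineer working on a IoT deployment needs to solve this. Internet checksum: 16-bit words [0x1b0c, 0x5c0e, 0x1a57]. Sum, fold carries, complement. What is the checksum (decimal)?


Given words: [0x1b0c, 0x5c0e, 0x1a57]
Step 1: Sum all words
Raw sum = 6924 + 23566 + 6743 = 37233
One's complement = ~37233 & 0xFFFF = 28302

28302


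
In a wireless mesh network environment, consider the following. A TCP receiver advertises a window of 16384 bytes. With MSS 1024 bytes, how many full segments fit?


Given: RWND = 16384 bytes, MSS = 1024 bytes
Full segments = floor(RWND / MSS)
Full segments = floor(16384 / 1024)
Full segments = floor(16.0) = 16

16


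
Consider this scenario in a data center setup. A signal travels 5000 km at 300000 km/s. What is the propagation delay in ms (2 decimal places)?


Given: distance = 5000 km, speed = 300000 km/s
Delay = distance / speed = 5000 / 300000 seconds
Delay in ms = 5000 * 1000 / 300000
Delay = 16.6667 ms
Rounded to 2 dp = 16.67 ms

16.67


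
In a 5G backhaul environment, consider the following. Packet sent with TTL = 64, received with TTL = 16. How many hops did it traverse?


Given: initial TTL = 64, received TTL = 16
Hops = initial TTL - received TTL
Hops = 64 - 16 = 48

48


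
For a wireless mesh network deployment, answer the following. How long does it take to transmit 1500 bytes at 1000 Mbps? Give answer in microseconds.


Given: packet = 1500 bytes, bandwidth = 1000 Mbps
Packet in bits = 1500 * 8 = 12000 bits
Bandwidth = 1000 * 10^6 = 1000000000 bps
Time = 12000 / 1000000000 seconds
Time in us = 12000 * 10^6 / 1000000000 = 12

12


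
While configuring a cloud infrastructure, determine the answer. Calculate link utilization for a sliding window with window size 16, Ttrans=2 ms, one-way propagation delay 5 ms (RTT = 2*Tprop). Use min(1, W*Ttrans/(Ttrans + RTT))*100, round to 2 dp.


Given: W = 16, Ttrans = 2 ms, RTT = 10 ms (= 2 * Tprop, Tprop = 5 ms)
Cycle time = Ttrans + RTT = 2 + 10 = 12 ms (first packet sent until its ACK returns)
W * Ttrans = 16 * 2 = 32 ms of sending per cycle
W * Ttrans / (Ttrans + RTT) = 32 / 12 = 2.666667
U = min(1, 2.666667) = 1.000000
U% = 100.00%

100.00


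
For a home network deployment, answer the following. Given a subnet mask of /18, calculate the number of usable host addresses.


Given: subnet mask /18
Host bits = 32 - 18 = 14
Total addresses = 2^14 = 16384
Usable hosts = 16384 - 2 (network + broadcast) = 16382

16382


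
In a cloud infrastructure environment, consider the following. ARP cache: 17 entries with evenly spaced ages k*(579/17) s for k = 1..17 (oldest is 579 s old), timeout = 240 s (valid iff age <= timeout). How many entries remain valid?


Ages are k * 579/17 s for k = 1..17 (spacing = 34.0588 s).
Entry k is valid iff k * 579/17 <= 240 iff k <= 17 * 240 / 579 = 7.0466
n_valid = floor(7.0466) = 7
(n_stale = 17 - 7 = 10)

7


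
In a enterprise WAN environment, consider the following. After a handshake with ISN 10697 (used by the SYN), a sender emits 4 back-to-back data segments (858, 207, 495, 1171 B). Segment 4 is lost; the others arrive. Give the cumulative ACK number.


SYN uses sequence number 10697; first data byte = ISN + 1 = 10698.
Segment 1: SEQ = 10698, len = 858 B, covers [10698, 11555]
Segment 2: SEQ = 11556, len = 207 B, covers [11556, 11762]
Segment 3: SEQ = 11763, len = 495 B, covers [11763, 12257]
Segment 4: SEQ = 12258, len = 1171 B, covers [12258, 13428] [LOST]
In-order data received: bytes [10698, 12257] (segments 1..3).
Segment 4 missing -> gap begins at byte 12258.
Cumulative ACK = next expected in-order byte = 10698 + 858 + 207 + 495 = 12258

12258


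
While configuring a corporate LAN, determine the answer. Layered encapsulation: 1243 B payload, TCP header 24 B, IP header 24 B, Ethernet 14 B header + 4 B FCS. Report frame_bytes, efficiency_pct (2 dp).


TCP segment = 1243 + 24 = 1267 B
IP packet = 1267 + 24 = 1291 B
Ethernet frame = 1291 + 14 + 4 = 1309 B
Efficiency = app / frame = 1243 / 1309 = 0.949580 = 94.9580% -> 94.96% (2 dp)

1309, 94.96


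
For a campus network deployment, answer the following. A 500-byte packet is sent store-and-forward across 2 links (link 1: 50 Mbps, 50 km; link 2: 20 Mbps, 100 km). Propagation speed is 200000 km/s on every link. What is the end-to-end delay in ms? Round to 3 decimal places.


Packet = 500 bytes = 4000 bits. Store-and-forward: sum (t_trans + t_prop) per link.
Link 1: t_trans = 4000/(50*10^6) s = 0.0800 ms; t_prop = 50/200000 s = 0.2500 ms; subtotal = 0.3300 ms
Link 2: t_trans = 4000/(20*10^6) s = 0.2000 ms; t_prop = 100/200000 s = 0.5000 ms; subtotal = 0.7000 ms
End-to-end = 0.3300 + 0.7000 = 1.0300 ms -> 1.030 ms (3 dp)

1.030


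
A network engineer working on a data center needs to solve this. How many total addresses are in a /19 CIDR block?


Given: CIDR prefix /19
Host bits = 32 - 19 = 13
Total addresses = 2^13 = 8192

8192


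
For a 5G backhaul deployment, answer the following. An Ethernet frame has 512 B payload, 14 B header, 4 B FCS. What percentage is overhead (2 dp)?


Given: payload = 512 B, header = 14 B, trailer = 4 B
Overhead bytes = header + trailer = 14 + 4 = 18
Total frame = payload + overhead = 512 + 18 = 530
Overhead % = 18 / 530 * 100 = 3.3962% -> 3.40% (2 dp)

3.40


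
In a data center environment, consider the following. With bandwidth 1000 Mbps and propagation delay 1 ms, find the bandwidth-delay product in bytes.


Given: bandwidth = 1000 Mbps, delay = 1 ms
BDP in bits = 1000 * 10^6 * 1 / 1000
BDP in bits = 1000000
BDP in bytes = 1000000 / 8 = 125000

125000


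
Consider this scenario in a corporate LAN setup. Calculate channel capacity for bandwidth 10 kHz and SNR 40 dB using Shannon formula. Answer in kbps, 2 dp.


Given: B = 10 kHz, SNR = 40 dB
SNR linear = 10^(40/10) = 10000
1 + SNR = 10001
log2(10001) = 13.2878566418
C = 10 * 1000 * 13.2878566418 = 132878.5664 bps
C = 132.878566 kbps -> 132.88 kbps (2 dp)

132.88


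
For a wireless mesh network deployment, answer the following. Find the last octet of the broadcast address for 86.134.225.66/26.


Given: IP = 86.134.225.66, prefix = /26
Host bits = 32 - 26 = 6
Network last octet = 66 AND mask = 64
Host part size = 2^6 - 1 = 63
Broadcast last octet = 64 OR 63 = 127

127


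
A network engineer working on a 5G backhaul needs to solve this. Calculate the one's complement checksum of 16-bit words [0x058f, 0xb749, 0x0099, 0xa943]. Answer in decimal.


Given words: [0x058f, 0xb749, 0x0099, 0xa943]
Step 1: Sum all words
Raw sum = 1423 + 46921 + 153 + 43331 = 91828
Step 2: Fold carry: (26292 + 1) = 26293
One's complement = ~26293 & 0xFFFF = 39242

39242


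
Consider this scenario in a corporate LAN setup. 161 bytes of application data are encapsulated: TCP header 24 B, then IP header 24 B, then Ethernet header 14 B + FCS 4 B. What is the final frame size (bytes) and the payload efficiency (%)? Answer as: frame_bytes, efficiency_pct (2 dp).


TCP segment = 161 + 24 = 185 B
IP packet = 185 + 24 = 209 B
Ethernet frame = 209 + 14 + 4 = 227 B
Efficiency = app / frame = 161 / 227 = 0.709251 = 70.9251% -> 70.93% (2 dp)

227, 70.93


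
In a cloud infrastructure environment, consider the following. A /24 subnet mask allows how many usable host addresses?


Given: subnet mask /24
Host bits = 32 - 24 = 8
Total addresses = 2^8 = 256
Usable hosts = 256 - 2 (network + broadcast) = 254

254


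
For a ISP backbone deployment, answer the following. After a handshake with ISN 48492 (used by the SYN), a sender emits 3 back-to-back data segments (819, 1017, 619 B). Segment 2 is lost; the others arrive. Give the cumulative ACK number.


SYN uses sequence number 48492; first data byte = ISN + 1 = 48493.
Segment 1: SEQ = 48493, len = 819 B, covers [48493, 49311]
Segment 2: SEQ = 49312, len = 1017 B, covers [49312, 50328] [LOST]
Segment 3: SEQ = 50329, len = 619 B, covers [50329, 50947]
In-order data received: bytes [48493, 49311] (segments 1..1).
Segment 2 missing -> gap begins at byte 49312; later segments buffered out of order.
Cumulative ACK = next expected in-order byte = 48493 + 819 = 49312

49312


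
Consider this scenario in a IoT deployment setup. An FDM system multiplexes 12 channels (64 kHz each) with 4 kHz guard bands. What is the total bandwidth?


Given: 12 channels, 64 kHz each, guard = 4 kHz
Channel bandwidth = 12 * 64 = 768 kHz
Guard bands = 11 gaps * 4 kHz = 44 kHz
Total = 768 + 44 = 812 kHz

812


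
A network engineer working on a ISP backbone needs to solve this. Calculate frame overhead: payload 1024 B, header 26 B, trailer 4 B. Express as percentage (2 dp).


Given: payload = 1024 B, header = 26 B, trailer = 4 B
Overhead bytes = header + trailer = 26 + 4 = 30
Total frame = payload + overhead = 1024 + 30 = 1054
Overhead % = 30 / 1054 * 100 = 2.8463% -> 2.85% (2 dp)

2.85


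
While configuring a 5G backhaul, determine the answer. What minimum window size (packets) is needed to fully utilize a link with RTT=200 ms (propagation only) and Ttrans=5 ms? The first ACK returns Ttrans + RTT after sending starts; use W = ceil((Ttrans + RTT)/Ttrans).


Given: Ttrans = 5 ms, RTT = 200 ms (= 2 * Tprop, Tprop = 100 ms)
Time until first ACK returns = Ttrans + RTT = 5 + 200 = 205 ms
Need W * Ttrans >= Ttrans + RTT  ->  W >= (Ttrans + RTT) / Ttrans
(Ttrans + RTT) / Ttrans = 205 / 5 = 41
W_min = ceil(41) = 41

41


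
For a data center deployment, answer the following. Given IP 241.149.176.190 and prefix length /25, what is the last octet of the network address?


Given: IP = 241.149.176.190, prefix = /25
Subnet mask = 255.255.255.128
Last octet of IP: 190
Last octet of mask: 128
Network last octet = 190 AND 128 = 128

128


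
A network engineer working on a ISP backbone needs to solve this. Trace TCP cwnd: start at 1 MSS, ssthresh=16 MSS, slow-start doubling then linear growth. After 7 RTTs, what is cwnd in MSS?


RTT 0: cwnd = 1 MSS (initial)
RTT 1: cwnd = 2 MSS (slow start, doubled)
RTT 2: cwnd = 4 MSS (slow start, doubled)
RTT 3: cwnd = 8 MSS (slow start, doubled)
RTT 4: cwnd = 16 MSS (slow start, doubled)
RTT 5: cwnd = 17 MSS (congestion avoidance, +1)
RTT 6: cwnd = 18 MSS (congestion avoidance, +1)
RTT 7: cwnd = 19 MSS (congestion avoidance, +1)

19


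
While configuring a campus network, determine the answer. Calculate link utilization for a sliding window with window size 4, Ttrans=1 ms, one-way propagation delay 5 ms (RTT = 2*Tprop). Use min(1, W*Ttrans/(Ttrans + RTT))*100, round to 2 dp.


Given: W = 4, Ttrans = 1 ms, RTT = 10 ms (= 2 * Tprop, Tprop = 5 ms)
Cycle time = Ttrans + RTT = 1 + 10 = 11 ms (first packet sent until its ACK returns)
W * Ttrans = 4 * 1 = 4 ms of sending per cycle
W * Ttrans / (Ttrans + RTT) = 4 / 11 = 0.363636
U = min(1, 0.363636) = 0.363636
U% = 36.36%

36.36


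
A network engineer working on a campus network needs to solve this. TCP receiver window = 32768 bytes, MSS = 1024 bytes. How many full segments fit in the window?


Given: RWND = 32768 bytes, MSS = 1024 bytes
Full segments = floor(RWND / MSS)
Full segments = floor(32768 / 1024)
Full segments = floor(32.0) = 32

32


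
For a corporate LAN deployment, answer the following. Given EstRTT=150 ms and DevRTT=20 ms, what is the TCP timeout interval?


Given: EstRTT = 150 ms, DevRTT = 20 ms
Timeout = EstRTT + 4 * DevRTT
4 * DevRTT = 4 * 20 = 80
Timeout = 150 + 80 = 230 ms

230


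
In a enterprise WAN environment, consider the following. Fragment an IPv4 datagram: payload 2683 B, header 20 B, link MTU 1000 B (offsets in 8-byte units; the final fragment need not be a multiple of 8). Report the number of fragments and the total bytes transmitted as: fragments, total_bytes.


Max data per non-final fragment = floor((MTU - header)/8)*8 = floor((1000 - 20)/8)*8 = floor(980/8)*8 = 976 B
Final fragment needs no 8-byte alignment: it can carry up to MTU - header = 980 B
Non-final fragments needed = ceil((payload - 980) / 976) = ceil(1703/976) = ceil(1.7449) = 2
Number of fragments = 2 + 1 = 3
Fragment sizes (data): 2 * 976 B + 731 B (last, 731 <= 980 OK)
Total bytes sent = payload + n_frags * header = 2683 + 3*20 = 2683 + 60 = 2743 B

3, 2743


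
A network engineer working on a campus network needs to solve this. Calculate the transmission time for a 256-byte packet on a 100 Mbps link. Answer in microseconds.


Given: packet = 256 bytes, bandwidth = 100 Mbps
Packet in bits = 256 * 8 = 2048 bits
Bandwidth = 100 * 10^6 = 100000000 bps
Time = 2048 / 100000000 seconds
Time in us = 2048 * 10^6 / 100000000 = 20.48

20.48


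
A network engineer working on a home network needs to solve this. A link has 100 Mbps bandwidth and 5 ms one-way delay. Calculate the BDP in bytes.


Given: bandwidth = 100 Mbps, delay = 5 ms
BDP in bits = 100 * 10^6 * 5 / 1000
BDP in bits = 500000
BDP in bytes = 500000 / 8 = 62500

62500


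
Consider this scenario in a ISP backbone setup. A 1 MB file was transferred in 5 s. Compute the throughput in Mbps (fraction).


Given: file = 1 MB, time = 5 s
File in Mb = 1 * 8 = 8 Mb
Throughput = 8 / 5 Mbps
Throughput = 8/5 Mbps

8/5


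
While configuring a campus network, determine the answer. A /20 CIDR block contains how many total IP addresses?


Given: CIDR prefix /20
Host bits = 32 - 20 = 12
Total addresses = 2^12 = 4096

4096


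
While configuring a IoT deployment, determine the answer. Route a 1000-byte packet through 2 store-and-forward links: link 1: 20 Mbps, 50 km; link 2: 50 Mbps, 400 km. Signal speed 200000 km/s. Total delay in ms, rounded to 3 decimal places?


Packet = 1000 bytes = 8000 bits. Store-and-forward: sum (t_trans + t_prop) per link.
Link 1: t_trans = 8000/(20*10^6) s = 0.4000 ms; t_prop = 50/200000 s = 0.2500 ms; subtotal = 0.6500 ms
Link 2: t_trans = 8000/(50*10^6) s = 0.1600 ms; t_prop = 400/200000 s = 2.0000 ms; subtotal = 2.1600 ms
End-to-end = 0.6500 + 2.1600 = 2.8100 ms -> 2.810 ms (3 dp)

2.810


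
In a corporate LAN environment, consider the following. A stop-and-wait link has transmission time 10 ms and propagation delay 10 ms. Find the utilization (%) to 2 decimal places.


Given: Ttrans = 10 ms, Tprop = 10 ms
RTT = 2 * Tprop = 2 * 10 = 20 ms
U = Ttrans / (Ttrans + RTT)
U = 10 / (10 + 20)
U = 10 / 30 = 0.333333
U% = 33.33%

33.33


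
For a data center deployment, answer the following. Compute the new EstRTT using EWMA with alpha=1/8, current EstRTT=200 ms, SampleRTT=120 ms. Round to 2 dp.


Given: EstRTT = 200 ms, SampleRTT = 120 ms, alpha = 1/8
New EstRTT = (1 - alpha) * EstRTT + alpha * SampleRTT
(7/8) * 200 = 175
(1/8) * 120 = 15
New EstRTT = 175 + 15 = 190 ms -> 190.00 ms (2 dp)

190.00


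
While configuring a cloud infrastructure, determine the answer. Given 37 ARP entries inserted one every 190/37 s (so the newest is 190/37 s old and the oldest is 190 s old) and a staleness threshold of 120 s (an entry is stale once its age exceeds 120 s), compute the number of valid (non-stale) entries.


Ages are k * 190/37 s for k = 1..37 (spacing = 5.1351 s).
Entry k is valid iff k * 190/37 <= 120 iff k <= 37 * 120 / 190 = 23.3684
n_valid = floor(23.3684) = 23
(n_stale = 37 - 23 = 14)

23


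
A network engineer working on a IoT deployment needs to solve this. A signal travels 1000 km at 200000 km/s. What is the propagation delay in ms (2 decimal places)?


Given: distance = 1000 km, speed = 200000 km/s
Delay = distance / speed = 1000 / 200000 seconds
Delay in ms = 1000 * 1000 / 200000
Delay = 5.0000 ms
Rounded to 2 dp = 5.00 ms

5.00


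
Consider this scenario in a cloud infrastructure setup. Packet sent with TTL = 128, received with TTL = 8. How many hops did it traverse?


Given: initial TTL = 128, received TTL = 8
Hops = initial TTL - received TTL
Hops = 128 - 8 = 120

120


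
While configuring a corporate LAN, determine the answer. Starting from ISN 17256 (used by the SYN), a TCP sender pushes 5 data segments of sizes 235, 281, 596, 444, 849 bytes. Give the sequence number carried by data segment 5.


The SYN occupies sequence number ISN = 17256, so the first data byte is ISN + 1 = 17257.
SEQ of data segment i = (ISN + 1) + sum of payload sizes of segments 1..i-1.
Segment 1: SEQ = 17257, payload = 235 bytes
Segment 2: SEQ = 17492, payload = 281 bytes
Segment 3: SEQ = 17773, payload = 596 bytes
Segment 4: SEQ = 18369, payload = 444 bytes
Segment 5: SEQ = 18813, payload = 849 bytes
SEQ of segment 5 = 17257 + 235 + 281 + 596 + 444 = 18813

18813


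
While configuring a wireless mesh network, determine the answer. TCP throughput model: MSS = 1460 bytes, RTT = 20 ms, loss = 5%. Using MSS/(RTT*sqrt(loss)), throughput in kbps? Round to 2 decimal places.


Given: MSS = 1460 bytes, RTT = 20 ms, loss = 5%
RTT in seconds = 20 / 1000 = 0.02
Loss rate = 5% = 0.05
sqrt(loss) = sqrt(0.05) = 0.223606797750
Throughput (bytes/s) = 1460 / (0.02 * 0.223606797750) = 326465.9247
Throughput (kbps) = 326465.9247 * 8 / 1000 = 2611.727398 -> 2611.73 kbps (2 dp)

2611.73


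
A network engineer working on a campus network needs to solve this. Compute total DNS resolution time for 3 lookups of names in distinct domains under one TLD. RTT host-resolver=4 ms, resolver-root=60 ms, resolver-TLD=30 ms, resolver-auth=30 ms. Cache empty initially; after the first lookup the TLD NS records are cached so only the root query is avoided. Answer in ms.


Lookup 1 (cold cache): local + root + TLD + auth = 4 + 60 + 30 + 30 = 124 ms
Lookups 2..3 (TLD NS cached -> skip root; new domain -> still ask TLD and auth): local + TLD + auth = 4 + 30 + 30 = 64 ms each
Remaining 2 lookups: 2 * 64 = 128 ms
Total = 124 + 128 = 252 ms

252


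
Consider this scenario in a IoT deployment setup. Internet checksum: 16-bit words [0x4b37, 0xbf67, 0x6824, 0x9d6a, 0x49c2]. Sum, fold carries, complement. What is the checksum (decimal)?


Given words: [0x4b37, 0xbf67, 0x6824, 0x9d6a, 0x49c2]
Step 1: Sum all words
Raw sum = 19255 + 48999 + 26660 + 40298 + 18882 = 154094
Step 2: Fold carry: (23022 + 2) = 23024
One's complement = ~23024 & 0xFFFF = 42511

42511


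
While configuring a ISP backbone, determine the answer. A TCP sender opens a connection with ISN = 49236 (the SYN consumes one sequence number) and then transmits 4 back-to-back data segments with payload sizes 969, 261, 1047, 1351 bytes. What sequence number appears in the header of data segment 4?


The SYN occupies sequence number ISN = 49236, so the first data byte is ISN + 1 = 49237.
SEQ of data segment i = (ISN + 1) + sum of payload sizes of segments 1..i-1.
Segment 1: SEQ = 49237, payload = 969 bytes
Segment 2: SEQ = 50206, payload = 261 bytes
Segment 3: SEQ = 50467, payload = 1047 bytes
Segment 4: SEQ = 51514, payload = 1351 bytes
SEQ of segment 4 = 49237 + 969 + 261 + 1047 = 51514

51514


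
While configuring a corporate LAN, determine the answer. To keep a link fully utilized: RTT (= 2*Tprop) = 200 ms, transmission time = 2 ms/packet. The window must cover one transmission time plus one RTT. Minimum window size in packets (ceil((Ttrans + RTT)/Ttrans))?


Given: Ttrans = 2 ms, RTT = 200 ms (= 2 * Tprop, Tprop = 100 ms)
Time until first ACK returns = Ttrans + RTT = 2 + 200 = 202 ms
Need W * Ttrans >= Ttrans + RTT  ->  W >= (Ttrans + RTT) / Ttrans
(Ttrans + RTT) / Ttrans = 202 / 2 = 101
W_min = ceil(101) = 101

101


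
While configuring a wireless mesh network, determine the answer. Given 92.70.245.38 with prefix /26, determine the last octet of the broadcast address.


Given: IP = 92.70.245.38, prefix = /26
Host bits = 32 - 26 = 6
Network last octet = 38 AND mask = 0
Host part size = 2^6 - 1 = 63
Broadcast last octet = 0 OR 63 = 63

63


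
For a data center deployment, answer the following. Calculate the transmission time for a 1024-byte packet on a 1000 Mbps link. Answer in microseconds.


Given: packet = 1024 bytes, bandwidth = 1000 Mbps
Packet in bits = 1024 * 8 = 8192 bits
Bandwidth = 1000 * 10^6 = 1000000000 bps
Time = 8192 / 1000000000 seconds
Time in us = 8192 * 10^6 / 1000000000 = 8.192

8.192


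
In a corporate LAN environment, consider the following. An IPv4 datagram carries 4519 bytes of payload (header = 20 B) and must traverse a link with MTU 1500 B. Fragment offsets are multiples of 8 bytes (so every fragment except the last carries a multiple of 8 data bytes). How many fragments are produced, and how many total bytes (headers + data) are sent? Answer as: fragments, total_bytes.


Max data per non-final fragment = floor((MTU - header)/8)*8 = floor((1500 - 20)/8)*8 = floor(1480/8)*8 = 1480 B
Final fragment needs no 8-byte alignment: it can carry up to MTU - header = 1480 B
Non-final fragments needed = ceil((payload - 1480) / 1480) = ceil(3039/1480) = ceil(2.0534) = 3
Number of fragments = 3 + 1 = 4
Fragment sizes (data): 3 * 1480 B + 79 B (last, 79 <= 1480 OK)
Total bytes sent = payload + n_frags * header = 4519 + 4*20 = 4519 + 80 = 4599 B

4, 4599


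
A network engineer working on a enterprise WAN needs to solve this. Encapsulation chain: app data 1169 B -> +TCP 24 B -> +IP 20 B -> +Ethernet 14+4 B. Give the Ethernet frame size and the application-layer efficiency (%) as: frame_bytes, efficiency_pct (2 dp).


TCP segment = 1169 + 24 = 1193 B
IP packet = 1193 + 20 = 1213 B
Ethernet frame = 1213 + 14 + 4 = 1231 B
Efficiency = app / frame = 1169 / 1231 = 0.949634 = 94.9634% -> 94.96% (2 dp)

1231, 94.96


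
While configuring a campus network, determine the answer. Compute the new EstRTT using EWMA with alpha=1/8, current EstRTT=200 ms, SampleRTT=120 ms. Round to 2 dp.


Given: EstRTT = 200 ms, SampleRTT = 120 ms, alpha = 1/8
New EstRTT = (1 - alpha) * EstRTT + alpha * SampleRTT
(7/8) * 200 = 175
(1/8) * 120 = 15
New EstRTT = 175 + 15 = 190 ms -> 190.00 ms (2 dp)

190.00


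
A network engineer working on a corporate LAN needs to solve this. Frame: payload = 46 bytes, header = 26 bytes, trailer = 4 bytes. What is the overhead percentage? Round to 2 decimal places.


Given: payload = 46 B, header = 26 B, trailer = 4 B
Overhead bytes = header + trailer = 26 + 4 = 30
Total frame = payload + overhead = 46 + 30 = 76
Overhead % = 30 / 76 * 100 = 39.4737% -> 39.47% (2 dp)

39.47


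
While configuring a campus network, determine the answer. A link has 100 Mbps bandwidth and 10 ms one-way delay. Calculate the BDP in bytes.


Given: bandwidth = 100 Mbps, delay = 10 ms
BDP in bits = 100 * 10^6 * 10 / 1000
BDP in bits = 1000000
BDP in bytes = 1000000 / 8 = 125000

125000


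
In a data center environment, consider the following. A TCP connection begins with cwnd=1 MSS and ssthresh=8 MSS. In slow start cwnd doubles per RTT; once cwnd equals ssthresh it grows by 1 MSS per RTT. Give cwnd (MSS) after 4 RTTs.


RTT 0: cwnd = 1 MSS (initial)
RTT 1: cwnd = 2 MSS (slow start, doubled)
RTT 2: cwnd = 4 MSS (slow start, doubled)
RTT 3: cwnd = 8 MSS (slow start, doubled)
RTT 4: cwnd = 9 MSS (congestion avoidance, +1)

9


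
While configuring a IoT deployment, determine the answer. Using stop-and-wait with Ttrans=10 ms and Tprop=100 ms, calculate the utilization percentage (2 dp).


Given: Ttrans = 10 ms, Tprop = 100 ms
RTT = 2 * Tprop = 2 * 100 = 200 ms
U = Ttrans / (Ttrans + RTT)
U = 10 / (10 + 200)
U = 10 / 210 = 0.047619
U% = 4.76%

4.76


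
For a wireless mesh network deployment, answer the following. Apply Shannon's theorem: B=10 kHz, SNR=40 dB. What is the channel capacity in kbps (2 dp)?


Given: B = 10 kHz, SNR = 40 dB
SNR linear = 10^(40/10) = 10000
1 + SNR = 10001
log2(10001) = 13.2878566418
C = 10 * 1000 * 13.2878566418 = 132878.5664 bps
C = 132.878566 kbps -> 132.88 kbps (2 dp)

132.88


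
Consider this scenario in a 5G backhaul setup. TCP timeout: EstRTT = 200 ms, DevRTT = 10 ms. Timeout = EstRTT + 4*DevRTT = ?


Given: EstRTT = 200 ms, DevRTT = 10 ms
Timeout = EstRTT + 4 * DevRTT
4 * DevRTT = 4 * 10 = 40
Timeout = 200 + 40 = 240 ms

240


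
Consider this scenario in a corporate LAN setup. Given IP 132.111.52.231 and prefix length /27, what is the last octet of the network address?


Given: IP = 132.111.52.231, prefix = /27
Subnet mask = 255.255.255.224
Last octet of IP: 231
Last octet of mask: 224
Network last octet = 231 AND 224 = 224

224


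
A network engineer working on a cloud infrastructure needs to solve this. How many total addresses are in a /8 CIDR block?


Given: CIDR prefix /8
Host bits = 32 - 8 = 24
Total addresses = 2^24 = 16777216

16777216


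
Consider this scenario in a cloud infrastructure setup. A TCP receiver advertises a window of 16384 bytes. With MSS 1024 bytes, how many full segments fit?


Given: RWND = 16384 bytes, MSS = 1024 bytes
Full segments = floor(RWND / MSS)
Full segments = floor(16384 / 1024)
Full segments = floor(16.0) = 16

16


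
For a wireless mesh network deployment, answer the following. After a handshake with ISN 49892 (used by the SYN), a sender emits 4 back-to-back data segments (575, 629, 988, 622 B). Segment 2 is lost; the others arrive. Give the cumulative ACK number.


SYN uses sequence number 49892; first data byte = ISN + 1 = 49893.
Segment 1: SEQ = 49893, len = 575 B, covers [49893, 50467]
Segment 2: SEQ = 50468, len = 629 B, covers [50468, 51096] [LOST]
Segment 3: SEQ = 51097, len = 988 B, covers [51097, 52084]
Segment 4: SEQ = 52085, len = 622 B, covers [52085, 52706]
In-order data received: bytes [49893, 50467] (segments 1..1).
Segment 2 missing -> gap begins at byte 50468; later segments buffered out of order.
Cumulative ACK = next expected in-order byte = 49893 + 575 = 50468

50468


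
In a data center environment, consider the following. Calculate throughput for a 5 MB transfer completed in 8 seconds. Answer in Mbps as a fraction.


Given: file = 5 MB, time = 8 s
File in Mb = 5 * 8 = 40 Mb
Throughput = 40 / 8 Mbps
Throughput = 5 Mbps

5


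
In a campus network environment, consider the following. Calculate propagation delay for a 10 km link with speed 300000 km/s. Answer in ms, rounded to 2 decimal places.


Given: distance = 10 km, speed = 300000 km/s
Delay = distance / speed = 10 / 300000 seconds
Delay in ms = 10 * 1000 / 300000
Delay = 0.0333 ms
Rounded to 2 dp = 0.03 ms

0.03
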